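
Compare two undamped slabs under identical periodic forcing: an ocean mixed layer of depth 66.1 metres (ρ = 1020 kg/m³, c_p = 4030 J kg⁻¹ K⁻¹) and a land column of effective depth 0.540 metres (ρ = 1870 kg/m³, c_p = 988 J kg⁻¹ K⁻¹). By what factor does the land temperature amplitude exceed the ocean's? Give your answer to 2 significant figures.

C_ocean = 1020 × 4030 × 66.1 = 2.72×10^8 J/(m²·K).
C_land = 1870 × 988 × 0.540 = 9.98×10^5 J/(m²·K).
Undamped amplitude ∝ 1/C, so A_land/A_ocean = C_ocean/C_land = 272.

270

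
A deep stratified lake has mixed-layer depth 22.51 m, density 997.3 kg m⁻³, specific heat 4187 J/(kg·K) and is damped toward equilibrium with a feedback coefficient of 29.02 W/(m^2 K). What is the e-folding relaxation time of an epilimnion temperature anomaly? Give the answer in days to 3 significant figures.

37.5 days

Areal heat capacity C = ρ c_p D = 997.3 × 4187 × 22.51 = 9.40×10^7 J/(m²·K).
Relaxation time τ = C / λ = 9.40×10^7 / 29.02 = 3.24×10^6 s.
In days: 3.24×10^6 s / (86400 s/day) = 37.5 days.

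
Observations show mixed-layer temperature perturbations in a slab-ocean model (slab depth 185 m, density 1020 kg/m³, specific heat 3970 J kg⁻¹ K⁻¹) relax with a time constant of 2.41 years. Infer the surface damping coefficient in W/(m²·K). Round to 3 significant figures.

Areal heat capacity C = ρ c_p D = 1020 × 3970 × 185 = 7.49×10^8 J/(m²·K).
τ = 2.41 years = 7.61×10^7 s.
λ = C / τ = 7.49×10^8 / 7.61×10^7 = 9.85 W/(m²·K).

9.85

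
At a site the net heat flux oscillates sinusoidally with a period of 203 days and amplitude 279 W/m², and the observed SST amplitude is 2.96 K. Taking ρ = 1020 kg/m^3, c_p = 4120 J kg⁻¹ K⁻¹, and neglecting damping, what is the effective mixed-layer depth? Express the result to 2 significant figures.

63 m

ω = 2π / 1.75×10^7 s = 3.58×10^-7 s⁻¹.
Required C = F₀ / (A ω) = 279 / (2.96 × 3.58×10^-7) = 2.63×10^8 J/(m²·K).
D = C / (ρ c_p) = 2.63×10^8 / (1020 × 4120) = 62.6 m.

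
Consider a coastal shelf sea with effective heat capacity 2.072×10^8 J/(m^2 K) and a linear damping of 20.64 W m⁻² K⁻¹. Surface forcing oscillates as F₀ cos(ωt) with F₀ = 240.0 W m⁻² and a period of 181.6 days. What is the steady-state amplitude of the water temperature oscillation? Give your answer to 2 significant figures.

2.8 K

Areal heat capacity C = 2.072×10^8 J/(m^2 K) (given).
Angular frequency ω = 2π / T = 2π / 1.57×10^7 s = 4.00×10^-7 s⁻¹.
√((Cω)² + λ²) = √((83.0)² + 20.64²) = 85.5 W/(m²·K).
Amplitude A = F₀ / √((Cω)²+λ²) = 240.0 / 85.5 = 2.81 K.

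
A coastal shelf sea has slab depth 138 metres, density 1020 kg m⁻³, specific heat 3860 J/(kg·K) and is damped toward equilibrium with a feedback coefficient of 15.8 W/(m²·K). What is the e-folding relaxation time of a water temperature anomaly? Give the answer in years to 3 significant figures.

Areal heat capacity C = ρ c_p D = 1020 × 3860 × 138 = 5.43×10^8 J/(m²·K).
Relaxation time τ = C / λ = 5.43×10^8 / 15.8 = 3.44×10^7 s.
In years: 3.44×10^7 s / (3.156×10^7 s/year) = 1.09 years.

1.09 years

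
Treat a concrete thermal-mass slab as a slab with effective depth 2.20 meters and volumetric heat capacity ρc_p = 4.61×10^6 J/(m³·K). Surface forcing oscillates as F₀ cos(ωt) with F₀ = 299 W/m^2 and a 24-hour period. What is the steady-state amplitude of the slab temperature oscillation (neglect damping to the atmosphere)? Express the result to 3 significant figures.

Areal heat capacity C = ρc_p × D = 4.61×10^6 × 2.20 = 1.01×10^7 J/(m²·K).
Angular frequency ω = 2π / T = 2π / 86400 s = 7.27×10^-5 s⁻¹.
Cω = 1.01×10^7 × 7.27×10^-5 = 738 W/(m²·K).
Amplitude A = F₀ / (Cω) = 299 / 738 = 0.405 K.

0.405 K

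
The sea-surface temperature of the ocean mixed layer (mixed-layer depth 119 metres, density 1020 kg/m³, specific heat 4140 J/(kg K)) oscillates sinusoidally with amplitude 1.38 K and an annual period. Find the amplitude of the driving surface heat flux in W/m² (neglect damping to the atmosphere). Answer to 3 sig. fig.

Areal heat capacity C = ρ c_p D = 1020 × 4140 × 119 = 5.03×10^8 J m⁻² K⁻¹.
ω = 2π / 3.15×10^7 s = 1.99×10^-7 s⁻¹.
Cω = 5.03×10^8 × 1.99×10^-7 = 100 W/(m²·K).
F₀ = A × Cω = 1.38 × 100 = 138 W/m².

138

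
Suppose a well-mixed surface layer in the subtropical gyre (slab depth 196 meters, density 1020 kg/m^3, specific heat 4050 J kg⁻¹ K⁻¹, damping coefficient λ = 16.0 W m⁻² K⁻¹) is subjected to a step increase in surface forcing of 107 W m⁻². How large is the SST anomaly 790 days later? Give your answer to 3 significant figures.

4.95 K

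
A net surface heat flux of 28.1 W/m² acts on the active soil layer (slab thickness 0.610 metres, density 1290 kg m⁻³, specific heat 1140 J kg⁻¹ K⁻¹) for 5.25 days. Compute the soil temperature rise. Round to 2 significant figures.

14 K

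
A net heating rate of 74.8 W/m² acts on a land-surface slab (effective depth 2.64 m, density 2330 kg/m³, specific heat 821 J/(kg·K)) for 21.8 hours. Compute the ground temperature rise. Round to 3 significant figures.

Areal heat capacity C = ρ c_p D = 2330 × 821 × 2.64 = 5.05×10^6 J m⁻² K⁻¹.
Net heat input Q = F Δt = 74.8 × (21.8 hours × 3600 s/hour) = 5.87×10^6 J/m².
ΔT = Q / C = 5.87×10^6 / 5.05×10^6 = 1.16 K.

1.16 K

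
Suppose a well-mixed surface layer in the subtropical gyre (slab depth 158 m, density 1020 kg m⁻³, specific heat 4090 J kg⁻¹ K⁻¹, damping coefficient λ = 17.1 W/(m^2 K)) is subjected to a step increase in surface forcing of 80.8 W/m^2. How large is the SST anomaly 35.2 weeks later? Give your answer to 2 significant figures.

Areal heat capacity C = ρ c_p D = 1020 × 4090 × 158 = 6.59×10^8 J m⁻² K⁻¹.
τ = C / λ = 6.59×10^8 / 17.1 = 3.85×10^7 s.
Equilibrium anomaly ΔT_eq = F / λ = 80.8 / 17.1 = 4.73 K.
t = 35.2 weeks = 2.13×10^7 s, so t/τ = 0.552.
ΔT(t) = ΔT_eq (1 − e^(−t/τ)) = 4.73 × (1 − e^−0.552) = 2.01 K.

2.0 K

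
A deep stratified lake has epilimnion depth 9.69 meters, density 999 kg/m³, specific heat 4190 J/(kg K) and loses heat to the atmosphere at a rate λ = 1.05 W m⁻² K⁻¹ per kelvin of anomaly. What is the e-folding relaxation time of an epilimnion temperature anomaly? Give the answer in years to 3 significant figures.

1.22 years

Areal heat capacity C = ρ c_p D = 999 × 4190 × 9.69 = 4.06×10^7 J/(m^2 K).
Relaxation time τ = C / λ = 4.06×10^7 / 1.05 = 3.86×10^7 s.
In years: 3.86×10^7 s / (3.156×10^7 s/year) = 1.22 years.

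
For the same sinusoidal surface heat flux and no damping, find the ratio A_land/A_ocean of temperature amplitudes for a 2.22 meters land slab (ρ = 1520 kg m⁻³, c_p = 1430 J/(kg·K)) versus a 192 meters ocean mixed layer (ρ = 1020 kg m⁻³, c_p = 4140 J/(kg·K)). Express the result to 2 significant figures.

C_ocean = 1020 × 4140 × 192 = 8.11×10^8 J/(m²·K).
C_land = 1520 × 1430 × 2.22 = 4.83×10^6 J/(m²·K).
Undamped amplitude ∝ 1/C, so A_land/A_ocean = C_ocean/C_land = 168.

170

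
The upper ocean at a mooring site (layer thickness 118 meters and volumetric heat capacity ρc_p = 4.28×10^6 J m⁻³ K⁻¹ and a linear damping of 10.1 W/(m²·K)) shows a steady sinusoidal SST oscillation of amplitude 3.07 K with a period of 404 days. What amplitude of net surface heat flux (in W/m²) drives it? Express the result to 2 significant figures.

280

Areal heat capacity C = ρc_p × D = 4.28×10^6 × 118 = 5.05×10^8 J/(m^2 K).
ω = 2π / 3.49×10^7 s = 1.80×10^-7 s⁻¹.
√((Cω)² + λ²) = √((90.9)² + 10.1²) = 91.5 W/(m²·K).
F₀ = A × √((Cω)²+λ²) = 3.07 × 91.5 = 281 W/m².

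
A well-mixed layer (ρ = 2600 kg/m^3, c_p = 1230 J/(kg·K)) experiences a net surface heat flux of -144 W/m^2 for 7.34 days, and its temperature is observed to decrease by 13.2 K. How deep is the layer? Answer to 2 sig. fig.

2.2 m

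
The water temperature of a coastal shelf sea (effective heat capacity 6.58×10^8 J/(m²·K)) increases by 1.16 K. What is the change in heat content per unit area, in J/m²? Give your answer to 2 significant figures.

Areal heat capacity C = 6.58×10^8 J/(m²·K) (given).
ΔQ = C ΔT = 6.58×10^8 × 1.16 = 7.63×10^8 J/m².

7.6×10^8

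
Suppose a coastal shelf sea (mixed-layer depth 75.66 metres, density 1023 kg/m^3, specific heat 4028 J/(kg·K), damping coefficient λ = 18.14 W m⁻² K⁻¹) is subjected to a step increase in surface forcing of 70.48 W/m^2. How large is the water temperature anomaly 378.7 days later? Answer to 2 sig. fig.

3.3 K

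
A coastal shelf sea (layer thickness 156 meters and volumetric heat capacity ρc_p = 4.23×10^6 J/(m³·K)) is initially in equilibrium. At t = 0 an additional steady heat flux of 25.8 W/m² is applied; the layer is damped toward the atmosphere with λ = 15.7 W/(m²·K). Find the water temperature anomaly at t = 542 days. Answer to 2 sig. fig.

Areal heat capacity C = ρc_p × D = 4.23×10^6 × 156 = 6.60×10^8 J/(m²·K).
τ = C / λ = 6.60×10^8 / 15.7 = 4.20×10^7 s.
Equilibrium anomaly ΔT_eq = F / λ = 25.8 / 15.7 = 1.64 K.
t = 542 days = 4.68×10^7 s, so t/τ = 1.11.
ΔT(t) = ΔT_eq (1 − e^(−t/τ)) = 1.64 × (1 − e^−1.11) = 1.10 K.

1.1 K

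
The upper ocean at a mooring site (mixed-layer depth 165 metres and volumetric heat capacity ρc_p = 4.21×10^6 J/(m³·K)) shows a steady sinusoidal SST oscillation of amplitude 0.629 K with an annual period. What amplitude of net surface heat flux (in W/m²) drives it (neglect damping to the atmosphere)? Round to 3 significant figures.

87.1

Areal heat capacity C = ρc_p × D = 4.21×10^6 × 165 = 6.95×10^8 J m⁻² K⁻¹.
ω = 2π / 3.15×10^7 s = 1.99×10^-7 s⁻¹.
Cω = 6.95×10^8 × 1.99×10^-7 = 138 W/(m²·K).
F₀ = A × Cω = 0.629 × 138 = 87.1 W/m².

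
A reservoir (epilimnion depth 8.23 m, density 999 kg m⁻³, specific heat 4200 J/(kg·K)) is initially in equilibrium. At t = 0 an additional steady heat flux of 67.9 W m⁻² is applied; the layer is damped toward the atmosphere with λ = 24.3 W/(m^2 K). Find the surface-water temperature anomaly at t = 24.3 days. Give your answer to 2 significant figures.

Areal heat capacity C = ρ c_p D = 999 × 4200 × 8.23 = 3.45×10^7 J m⁻² K⁻¹.
τ = C / λ = 3.45×10^7 / 24.3 = 1.42×10^6 s.
Equilibrium anomaly ΔT_eq = F / λ = 67.9 / 24.3 = 2.79 K.
t = 24.3 days = 2.10×10^6 s, so t/τ = 1.48.
ΔT(t) = ΔT_eq (1 − e^(−t/τ)) = 2.79 × (1 − e^−1.48) = 2.16 K.

2.2 K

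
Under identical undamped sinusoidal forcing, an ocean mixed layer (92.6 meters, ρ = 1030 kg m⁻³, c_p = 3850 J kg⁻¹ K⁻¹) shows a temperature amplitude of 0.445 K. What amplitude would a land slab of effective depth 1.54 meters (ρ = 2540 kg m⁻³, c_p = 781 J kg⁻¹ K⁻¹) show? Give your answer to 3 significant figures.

C_ocean = 3.67×10^8 J/(m²·K); C_land = 3.05×10^6 J/(m²·K).
A ∝ 1/C ⇒ A_land = A_ocean × C_ocean/C_land = 0.445 × 120 = 53.5 K.

53.5 K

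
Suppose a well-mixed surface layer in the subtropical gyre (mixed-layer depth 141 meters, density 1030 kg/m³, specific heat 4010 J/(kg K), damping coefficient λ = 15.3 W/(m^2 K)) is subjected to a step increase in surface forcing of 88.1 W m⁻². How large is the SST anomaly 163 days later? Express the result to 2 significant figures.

1.8 K

Areal heat capacity C = ρ c_p D = 1030 × 4010 × 141 = 5.82×10^8 J/(m^2 K).
τ = C / λ = 5.82×10^8 / 15.3 = 3.81×10^7 s.
Equilibrium anomaly ΔT_eq = F / λ = 88.1 / 15.3 = 5.76 K.
t = 163 days = 1.41×10^7 s, so t/τ = 0.370.
ΔT(t) = ΔT_eq (1 − e^(−t/τ)) = 5.76 × (1 − e^−0.370) = 1.78 K.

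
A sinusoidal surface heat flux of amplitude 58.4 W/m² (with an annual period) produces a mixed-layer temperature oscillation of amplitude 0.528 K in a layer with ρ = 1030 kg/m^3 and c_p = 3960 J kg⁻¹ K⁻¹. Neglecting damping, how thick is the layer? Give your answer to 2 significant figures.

140 m

ω = 2π / 3.15×10^7 s = 1.99×10^-7 s⁻¹.
Required C = F₀ / (A ω) = 58.4 / (0.528 × 1.99×10^-7) = 5.55×10^8 J/(m²·K).
D = C / (ρ c_p) = 5.55×10^8 / (1030 × 3960) = 136 m.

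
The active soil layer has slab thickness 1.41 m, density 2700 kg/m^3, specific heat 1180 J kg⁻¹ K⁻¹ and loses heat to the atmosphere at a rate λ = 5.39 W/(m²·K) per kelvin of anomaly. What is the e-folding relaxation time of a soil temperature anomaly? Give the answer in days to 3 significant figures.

Areal heat capacity C = ρ c_p D = 2700 × 1180 × 1.41 = 4.49×10^6 J/(m²·K).
Relaxation time τ = C / λ = 4.49×10^6 / 5.39 = 8.33×10^5 s.
In days: 8.33×10^5 s / (86400 s/day) = 9.65 days.

9.65 days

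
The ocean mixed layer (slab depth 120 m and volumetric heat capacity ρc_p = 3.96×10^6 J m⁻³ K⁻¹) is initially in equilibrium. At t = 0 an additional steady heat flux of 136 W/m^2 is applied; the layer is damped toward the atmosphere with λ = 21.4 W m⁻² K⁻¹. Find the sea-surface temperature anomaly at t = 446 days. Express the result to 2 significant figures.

Areal heat capacity C = ρc_p × D = 3.96×10^6 × 120 = 4.75×10^8 J m⁻² K⁻¹.
τ = C / λ = 4.75×10^8 / 21.4 = 2.22×10^7 s.
Equilibrium anomaly ΔT_eq = F / λ = 136 / 21.4 = 6.36 K.
t = 446 days = 3.85×10^7 s, so t/τ = 1.74.
ΔT(t) = ΔT_eq (1 − e^(−t/τ)) = 6.36 × (1 − e^−1.74) = 5.23 K.

5.2 K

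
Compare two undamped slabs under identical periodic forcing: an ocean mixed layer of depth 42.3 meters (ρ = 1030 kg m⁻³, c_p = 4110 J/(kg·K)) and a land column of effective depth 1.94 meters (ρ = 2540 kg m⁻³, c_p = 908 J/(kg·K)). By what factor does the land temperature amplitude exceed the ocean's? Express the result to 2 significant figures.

C_ocean = 1030 × 4110 × 42.3 = 1.79×10^8 J/(m²·K).
C_land = 2540 × 908 × 1.94 = 4.47×10^6 J/(m²·K).
Undamped amplitude ∝ 1/C, so A_land/A_ocean = C_ocean/C_land = 40.0.

40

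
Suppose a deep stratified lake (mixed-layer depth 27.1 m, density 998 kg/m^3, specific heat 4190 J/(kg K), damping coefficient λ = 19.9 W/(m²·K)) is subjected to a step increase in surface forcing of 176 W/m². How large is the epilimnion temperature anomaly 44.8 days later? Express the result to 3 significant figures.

Areal heat capacity C = ρ c_p D = 998 × 4190 × 27.1 = 1.13×10^8 J/(m^2 K).
τ = C / λ = 1.13×10^8 / 19.9 = 5.69×10^6 s.
Equilibrium anomaly ΔT_eq = F / λ = 176 / 19.9 = 8.84 K.
t = 44.8 days = 3.87×10^6 s, so t/τ = 0.680.
ΔT(t) = ΔT_eq (1 − e^(−t/τ)) = 8.84 × (1 − e^−0.680) = 4.36 K.

4.36 K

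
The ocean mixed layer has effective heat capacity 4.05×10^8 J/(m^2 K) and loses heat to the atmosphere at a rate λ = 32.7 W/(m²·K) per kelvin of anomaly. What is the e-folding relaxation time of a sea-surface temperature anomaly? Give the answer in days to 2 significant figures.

Areal heat capacity C = 4.05×10^8 J/(m^2 K) (given).
Relaxation time τ = C / λ = 4.05×10^8 / 32.7 = 1.24×10^7 s.
In days: 1.24×10^7 s / (86400 s/day) = 143 days.

140 days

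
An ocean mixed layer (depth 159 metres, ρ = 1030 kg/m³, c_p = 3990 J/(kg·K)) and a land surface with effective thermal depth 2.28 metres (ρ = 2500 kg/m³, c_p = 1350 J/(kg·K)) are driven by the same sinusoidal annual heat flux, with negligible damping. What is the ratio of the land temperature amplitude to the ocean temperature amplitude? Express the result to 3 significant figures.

C_ocean = 1030 × 3990 × 159 = 6.53×10^8 J/(m²·K).
C_land = 2500 × 1350 × 2.28 = 7.70×10^6 J/(m²·K).
Undamped amplitude ∝ 1/C, so A_land/A_ocean = C_ocean/C_land = 84.9.

84.9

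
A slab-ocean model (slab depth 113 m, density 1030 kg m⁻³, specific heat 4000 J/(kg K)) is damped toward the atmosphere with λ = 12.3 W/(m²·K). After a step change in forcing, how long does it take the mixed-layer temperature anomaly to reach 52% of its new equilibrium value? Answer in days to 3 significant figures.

Areal heat capacity C = ρ c_p D = 1030 × 4000 × 113 = 4.66×10^8 J/(m^2 K).
τ = C / λ = 4.66×10^8 / 12.3 = 3.79×10^7 s.
Fraction reached: 1 − e^(−t/τ) = 0.52 ⇒ t = −τ ln(1 − 0.52) = τ × 0.734.
t = 2.78×10^7 s = 322 days.

322 days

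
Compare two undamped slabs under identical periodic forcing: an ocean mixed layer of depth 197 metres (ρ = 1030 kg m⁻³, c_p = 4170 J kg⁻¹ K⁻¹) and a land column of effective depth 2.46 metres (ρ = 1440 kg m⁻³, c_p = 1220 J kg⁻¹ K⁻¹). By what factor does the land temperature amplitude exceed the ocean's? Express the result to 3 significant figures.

C_ocean = 1030 × 4170 × 197 = 8.46×10^8 J/(m²·K).
C_land = 1440 × 1220 × 2.46 = 4.32×10^6 J/(m²·K).
Undamped amplitude ∝ 1/C, so A_land/A_ocean = C_ocean/C_land = 196.

196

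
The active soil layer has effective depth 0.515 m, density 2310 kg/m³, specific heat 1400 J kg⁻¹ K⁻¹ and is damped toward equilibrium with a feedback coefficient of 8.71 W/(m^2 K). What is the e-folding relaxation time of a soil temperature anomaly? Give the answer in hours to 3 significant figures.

Areal heat capacity C = ρ c_p D = 2310 × 1400 × 0.515 = 1.67×10^6 J/(m²·K).
Relaxation time τ = C / λ = 1.67×10^6 / 8.71 = 1.91×10^5 s.
In hours: 1.91×10^5 s / (3600 s/hour) = 53.1 hours.

53.1 hours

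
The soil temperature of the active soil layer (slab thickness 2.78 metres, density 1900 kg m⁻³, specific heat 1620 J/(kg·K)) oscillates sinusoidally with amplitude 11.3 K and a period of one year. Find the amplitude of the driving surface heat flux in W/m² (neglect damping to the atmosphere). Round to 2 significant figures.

19

Areal heat capacity C = ρ c_p D = 1900 × 1620 × 2.78 = 8.56×10^6 J/(m²·K).
ω = 2π / 3.15×10^7 s = 1.99×10^-7 s⁻¹.
Cω = 8.56×10^6 × 1.99×10^-7 = 1.70 W/(m²·K).
F₀ = A × Cω = 11.3 × 1.70 = 19.3 W/m².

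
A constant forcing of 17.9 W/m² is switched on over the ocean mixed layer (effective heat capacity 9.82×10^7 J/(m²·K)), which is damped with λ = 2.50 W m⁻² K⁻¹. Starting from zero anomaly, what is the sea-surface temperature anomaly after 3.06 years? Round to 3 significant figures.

6.55 K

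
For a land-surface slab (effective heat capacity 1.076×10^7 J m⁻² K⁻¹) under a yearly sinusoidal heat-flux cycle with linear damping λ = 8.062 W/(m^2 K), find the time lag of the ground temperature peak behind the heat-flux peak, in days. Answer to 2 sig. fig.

15 days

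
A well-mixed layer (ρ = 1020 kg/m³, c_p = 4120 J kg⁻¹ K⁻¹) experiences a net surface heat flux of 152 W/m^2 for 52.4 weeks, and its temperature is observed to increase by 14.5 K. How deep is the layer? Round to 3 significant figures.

79.1 m

Heat input Q = F Δt = 152 × 3.17×10^7 s = 4.82×10^9 J/m².
Required areal heat capacity C = Q / ΔT = 3.32×10^8 J/(m²·K).
Depth D = C / (ρ c_p) = 3.32×10^8 / (1020 × 4120) = 79.1 m.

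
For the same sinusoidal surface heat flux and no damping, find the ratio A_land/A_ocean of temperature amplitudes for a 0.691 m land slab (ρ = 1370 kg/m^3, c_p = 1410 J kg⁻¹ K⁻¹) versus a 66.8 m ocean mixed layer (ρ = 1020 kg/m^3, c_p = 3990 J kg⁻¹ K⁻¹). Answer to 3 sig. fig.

204

C_ocean = 1020 × 3990 × 66.8 = 2.72×10^8 J/(m²·K).
C_land = 1370 × 1410 × 0.691 = 1.33×10^6 J/(m²·K).
Undamped amplitude ∝ 1/C, so A_land/A_ocean = C_ocean/C_land = 204.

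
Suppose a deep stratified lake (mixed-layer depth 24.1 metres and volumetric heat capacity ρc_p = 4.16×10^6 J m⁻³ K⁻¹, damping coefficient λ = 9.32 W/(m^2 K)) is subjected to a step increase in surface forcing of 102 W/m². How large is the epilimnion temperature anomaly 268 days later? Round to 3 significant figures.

9.67 K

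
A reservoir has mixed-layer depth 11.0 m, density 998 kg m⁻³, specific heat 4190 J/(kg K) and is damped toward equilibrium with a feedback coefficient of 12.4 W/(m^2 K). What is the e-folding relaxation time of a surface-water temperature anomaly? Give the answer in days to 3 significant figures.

42.9 days

Areal heat capacity C = ρ c_p D = 998 × 4190 × 11.0 = 4.60×10^7 J m⁻² K⁻¹.
Relaxation time τ = C / λ = 4.60×10^7 / 12.4 = 3.71×10^6 s.
In days: 3.71×10^6 s / (86400 s/day) = 42.9 days.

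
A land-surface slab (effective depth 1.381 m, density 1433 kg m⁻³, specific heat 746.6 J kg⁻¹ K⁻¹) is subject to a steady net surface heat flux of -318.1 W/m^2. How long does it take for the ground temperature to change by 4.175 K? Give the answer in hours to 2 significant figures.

5.4 hours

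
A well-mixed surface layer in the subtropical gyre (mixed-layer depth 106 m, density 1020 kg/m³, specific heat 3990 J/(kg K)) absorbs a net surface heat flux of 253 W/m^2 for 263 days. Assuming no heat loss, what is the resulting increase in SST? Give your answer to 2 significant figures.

13 K

Areal heat capacity C = ρ c_p D = 1020 × 3990 × 106 = 4.31×10^8 J/(m^2 K).
Net heat input Q = F Δt = 253 × (263 days × 86400 s/day) = 5.75×10^9 J/m².
ΔT = Q / C = 5.75×10^9 / 4.31×10^8 = 13.3 K.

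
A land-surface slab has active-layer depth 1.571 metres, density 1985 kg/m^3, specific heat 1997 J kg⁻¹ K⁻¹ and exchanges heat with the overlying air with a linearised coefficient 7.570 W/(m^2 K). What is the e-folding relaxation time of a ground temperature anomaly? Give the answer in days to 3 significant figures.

9.52 days

Areal heat capacity C = ρ c_p D = 1985 × 1997 × 1.571 = 6.23×10^6 J m⁻² K⁻¹.
Relaxation time τ = C / λ = 6.23×10^6 / 7.570 = 8.23×10^5 s.
In days: 8.23×10^5 s / (86400 s/day) = 9.52 days.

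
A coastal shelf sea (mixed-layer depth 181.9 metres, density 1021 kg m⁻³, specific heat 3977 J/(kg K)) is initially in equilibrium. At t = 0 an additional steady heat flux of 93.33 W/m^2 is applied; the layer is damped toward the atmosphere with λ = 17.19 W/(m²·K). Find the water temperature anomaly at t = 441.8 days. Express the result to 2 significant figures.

3.2 K

Areal heat capacity C = ρ c_p D = 1021 × 3977 × 181.9 = 7.39×10^8 J/(m²·K).
τ = C / λ = 7.39×10^8 / 17.19 = 4.30×10^7 s.
Equilibrium anomaly ΔT_eq = F / λ = 93.33 / 17.19 = 5.43 K.
t = 441.8 days = 3.82×10^7 s, so t/τ = 0.888.
ΔT(t) = ΔT_eq (1 − e^(−t/τ)) = 5.43 × (1 − e^−0.888) = 3.20 K.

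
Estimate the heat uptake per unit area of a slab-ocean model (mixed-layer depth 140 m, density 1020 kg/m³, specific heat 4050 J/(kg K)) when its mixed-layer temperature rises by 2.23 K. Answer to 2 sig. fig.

Areal heat capacity C = ρ c_p D = 1020 × 4050 × 140 = 5.78×10^8 J/(m²·K).
ΔQ = C ΔT = 5.78×10^8 × 2.23 = 1.29×10^9 J/m².

1.3×10^9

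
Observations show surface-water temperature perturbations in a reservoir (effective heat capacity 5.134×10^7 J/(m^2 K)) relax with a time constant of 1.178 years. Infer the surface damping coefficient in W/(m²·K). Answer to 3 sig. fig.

Areal heat capacity C = 5.134×10^7 J/(m^2 K) (given).
τ = 1.178 years = 3.72×10^7 s.
λ = C / τ = 5.13×10^7 / 3.72×10^7 = 1.38 W/(m²·K).

1.38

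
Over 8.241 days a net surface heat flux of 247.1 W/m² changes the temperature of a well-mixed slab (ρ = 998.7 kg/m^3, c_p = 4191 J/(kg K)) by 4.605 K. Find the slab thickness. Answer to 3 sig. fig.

Heat input Q = F Δt = 247.1 × 7.12×10^5 s = 1.76×10^8 J/m².
Required areal heat capacity C = Q / ΔT = 3.82×10^7 J/(m²·K).
Depth D = C / (ρ c_p) = 3.82×10^7 / (998.7 × 4191) = 9.13 m.

9.13 m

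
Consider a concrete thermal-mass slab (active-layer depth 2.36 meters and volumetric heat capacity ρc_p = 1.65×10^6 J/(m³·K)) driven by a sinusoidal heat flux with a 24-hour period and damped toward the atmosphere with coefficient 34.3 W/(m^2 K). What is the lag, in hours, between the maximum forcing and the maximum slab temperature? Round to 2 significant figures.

Areal heat capacity C = ρc_p × D = 1.65×10^6 × 2.36 = 3.89×10^6 J/(m²·K).
ω = 2π / 86400 s = 7.27×10^-5 s⁻¹.
Phase lag φ = arctan(Cω/λ) = arctan(283/34.3) = 1.45 rad.
Time lag = φ / ω = 1.45 / 7.27×10^-5 = 19900 s = 5.54 hours.

5.5 hours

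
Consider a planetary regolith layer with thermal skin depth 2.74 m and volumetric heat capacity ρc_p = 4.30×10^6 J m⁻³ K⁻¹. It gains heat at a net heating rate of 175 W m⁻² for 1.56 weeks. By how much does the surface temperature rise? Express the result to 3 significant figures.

14.0 K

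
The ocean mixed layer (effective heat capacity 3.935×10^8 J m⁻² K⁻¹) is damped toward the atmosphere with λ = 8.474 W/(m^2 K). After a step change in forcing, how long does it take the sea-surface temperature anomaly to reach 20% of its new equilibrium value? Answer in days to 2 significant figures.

120 days

Areal heat capacity C = 3.935×10^8 J m⁻² K⁻¹ (given).
τ = C / λ = 3.93×10^8 / 8.474 = 4.64×10^7 s.
Fraction reached: 1 − e^(−t/τ) = 0.20 ⇒ t = −τ ln(1 − 0.20) = τ × 0.223.
t = 1.04×10^7 s = 120 days.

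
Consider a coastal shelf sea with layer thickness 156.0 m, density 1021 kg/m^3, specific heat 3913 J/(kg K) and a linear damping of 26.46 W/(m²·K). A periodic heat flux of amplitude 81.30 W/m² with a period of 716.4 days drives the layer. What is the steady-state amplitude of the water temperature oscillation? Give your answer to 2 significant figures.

1.2 K

Areal heat capacity C = ρ c_p D = 1021 × 3913 × 156.0 = 6.23×10^8 J m⁻² K⁻¹.
Angular frequency ω = 2π / T = 2π / 6.19×10^7 s = 1.02×10^-7 s⁻¹.
√((Cω)² + λ²) = √((63.3)² + 26.46²) = 68.6 W/(m²·K).
Amplitude A = F₀ / √((Cω)²+λ²) = 81.30 / 68.6 = 1.19 K.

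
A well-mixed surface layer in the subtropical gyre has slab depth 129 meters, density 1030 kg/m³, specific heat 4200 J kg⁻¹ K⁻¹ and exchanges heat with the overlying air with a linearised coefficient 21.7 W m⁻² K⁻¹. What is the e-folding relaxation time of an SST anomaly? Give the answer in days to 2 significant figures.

300 days

Areal heat capacity C = ρ c_p D = 1030 × 4200 × 129 = 5.58×10^8 J/(m^2 K).
Relaxation time τ = C / λ = 5.58×10^8 / 21.7 = 2.57×10^7 s.
In days: 2.57×10^7 s / (86400 s/day) = 298 days.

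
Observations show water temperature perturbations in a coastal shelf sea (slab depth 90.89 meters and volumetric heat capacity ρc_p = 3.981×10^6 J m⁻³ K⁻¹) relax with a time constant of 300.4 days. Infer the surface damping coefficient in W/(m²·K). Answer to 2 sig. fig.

14

Areal heat capacity C = ρc_p × D = 3.981×10^6 × 90.89 = 3.62×10^8 J/(m²·K).
τ = 300.4 days = 2.60×10^7 s.
λ = C / τ = 3.62×10^8 / 2.60×10^7 = 13.9 W/(m²·K).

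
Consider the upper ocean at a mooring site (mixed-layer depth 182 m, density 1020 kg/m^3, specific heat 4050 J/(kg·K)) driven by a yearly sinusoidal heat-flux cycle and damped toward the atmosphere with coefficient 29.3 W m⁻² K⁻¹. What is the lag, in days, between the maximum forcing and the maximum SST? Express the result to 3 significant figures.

Areal heat capacity C = ρ c_p D = 1020 × 4050 × 182 = 7.52×10^8 J/(m²·K).
ω = 2π / 3.15×10^7 s = 1.99×10^-7 s⁻¹.
Phase lag φ = arctan(Cω/λ) = arctan(150/29.3) = 1.38 rad.
Time lag = φ / ω = 1.38 / 1.99×10^-7 = 6.91×10^6 s = 80.0 days.

80.0 days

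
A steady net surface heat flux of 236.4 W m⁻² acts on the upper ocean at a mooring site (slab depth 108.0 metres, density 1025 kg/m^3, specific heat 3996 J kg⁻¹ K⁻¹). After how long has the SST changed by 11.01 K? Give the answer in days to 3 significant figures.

238 days

Areal heat capacity C = ρ c_p D = 1025 × 3996 × 108.0 = 4.42×10^8 J/(m²·K).
Time required: Δt = C ΔT / F = 4.42×10^8 × 11.01 / 236.4 = 2.06×10^7 s.
In days: 2.06×10^7 s / (86400 s/day) = 238 days.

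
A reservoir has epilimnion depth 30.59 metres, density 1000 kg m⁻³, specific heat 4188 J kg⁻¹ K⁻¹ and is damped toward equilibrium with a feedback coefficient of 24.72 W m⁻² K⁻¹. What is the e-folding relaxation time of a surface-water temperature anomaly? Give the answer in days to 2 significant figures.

Areal heat capacity C = ρ c_p D = 1000 × 4188 × 30.59 = 1.28×10^8 J/(m²·K).
Relaxation time τ = C / λ = 1.28×10^8 / 24.72 = 5.18×10^6 s.
In days: 5.18×10^6 s / (86400 s/day) = 60.0 days.

60 days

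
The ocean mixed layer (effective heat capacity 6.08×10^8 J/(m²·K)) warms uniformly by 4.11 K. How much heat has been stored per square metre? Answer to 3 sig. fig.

Areal heat capacity C = 6.08×10^8 J/(m²·K) (given).
ΔQ = C ΔT = 6.08×10^8 × 4.11 = 2.50×10^9 J/m².

2.50×10^9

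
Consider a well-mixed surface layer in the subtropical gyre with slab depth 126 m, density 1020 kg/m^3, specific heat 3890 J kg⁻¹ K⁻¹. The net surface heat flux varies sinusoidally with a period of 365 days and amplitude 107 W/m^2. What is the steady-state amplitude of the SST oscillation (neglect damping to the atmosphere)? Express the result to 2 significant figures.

Areal heat capacity C = ρ c_p D = 1020 × 3890 × 126 = 5.00×10^8 J/(m^2 K).
Angular frequency ω = 2π / T = 2π / 3.15×10^7 s = 1.99×10^-7 s⁻¹.
Cω = 5.00×10^8 × 1.99×10^-7 = 99.6 W/(m²·K).
Amplitude A = F₀ / (Cω) = 107 / 99.6 = 1.07 K.

1.1 K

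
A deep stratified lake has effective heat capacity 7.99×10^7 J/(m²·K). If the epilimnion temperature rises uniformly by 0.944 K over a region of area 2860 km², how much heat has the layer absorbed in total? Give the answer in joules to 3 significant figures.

Areal heat capacity C = 7.99×10^7 J/(m²·K) (given).
Heat per unit area: q = C ΔT = 7.99×10^7 × 0.944 = 7.54×10^7 J/m².
Total heat: Q = q × A = 7.54×10^7 × (2860 × 10⁶ m²) = 2.16×10^17 J.

2.16×10^17 J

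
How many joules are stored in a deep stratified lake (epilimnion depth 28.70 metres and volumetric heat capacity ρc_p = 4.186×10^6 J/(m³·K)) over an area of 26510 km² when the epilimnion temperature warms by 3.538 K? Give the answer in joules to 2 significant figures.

Areal heat capacity C = ρc_p × D = 4.186×10^6 × 28.70 = 1.20×10^8 J/(m^2 K).
Heat per unit area: q = C ΔT = 1.20×10^8 × 3.538 = 4.25×10^8 J/m².
Total heat: Q = q × A = 4.25×10^8 × (26510 × 10⁶ m²) = 1.13×10^19 J.

1.1×10^19 J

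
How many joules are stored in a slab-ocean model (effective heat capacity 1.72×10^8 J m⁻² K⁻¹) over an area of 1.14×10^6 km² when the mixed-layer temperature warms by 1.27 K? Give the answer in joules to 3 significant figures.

Areal heat capacity C = 1.72×10^8 J m⁻² K⁻¹ (given).
Heat per unit area: q = C ΔT = 1.72×10^8 × 1.27 = 2.18×10^8 J/m².
Total heat: Q = q × A = 2.18×10^8 × (1.14×10^6 × 10⁶ m²) = 2.49×10^20 J.

2.49×10^20 J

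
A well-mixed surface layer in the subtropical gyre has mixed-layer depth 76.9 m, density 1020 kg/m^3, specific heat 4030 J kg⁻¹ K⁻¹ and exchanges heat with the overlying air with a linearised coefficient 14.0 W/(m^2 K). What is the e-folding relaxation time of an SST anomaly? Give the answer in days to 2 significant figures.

260 days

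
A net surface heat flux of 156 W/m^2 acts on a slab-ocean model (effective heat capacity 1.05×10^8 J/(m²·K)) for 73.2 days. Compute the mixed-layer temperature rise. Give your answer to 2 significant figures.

9.4 K

Areal heat capacity C = 1.05×10^8 J/(m²·K) (given).
Net heat input Q = F Δt = 156 × (73.2 days × 86400 s/day) = 9.87×10^8 J/m².
ΔT = Q / C = 9.87×10^8 / 1.05×10^8 = 9.40 K.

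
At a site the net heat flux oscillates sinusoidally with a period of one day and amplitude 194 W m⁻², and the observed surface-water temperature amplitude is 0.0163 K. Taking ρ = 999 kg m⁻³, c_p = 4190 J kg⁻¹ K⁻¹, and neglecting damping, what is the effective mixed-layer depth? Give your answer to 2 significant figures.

ω = 2π / 86400 s = 7.27×10^-5 s⁻¹.
Required C = F₀ / (A ω) = 194 / (0.0163 × 7.27×10^-5) = 1.64×10^8 J/(m²·K).
D = C / (ρ c_p) = 1.64×10^8 / (999 × 4190) = 39.1 m.

39 m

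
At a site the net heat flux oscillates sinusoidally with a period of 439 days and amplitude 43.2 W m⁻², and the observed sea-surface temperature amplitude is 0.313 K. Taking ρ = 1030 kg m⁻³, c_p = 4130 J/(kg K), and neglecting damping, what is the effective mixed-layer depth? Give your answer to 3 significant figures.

196 m

ω = 2π / 3.79×10^7 s = 1.66×10^-7 s⁻¹.
Required C = F₀ / (A ω) = 43.2 / (0.313 × 1.66×10^-7) = 8.33×10^8 J/(m²·K).
D = C / (ρ c_p) = 8.33×10^8 / (1030 × 4130) = 196 m.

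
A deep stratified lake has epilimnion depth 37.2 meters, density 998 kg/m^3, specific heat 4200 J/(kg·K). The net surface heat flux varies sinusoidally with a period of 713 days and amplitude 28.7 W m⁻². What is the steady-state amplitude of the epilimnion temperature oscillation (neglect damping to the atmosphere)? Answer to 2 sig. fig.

1.8 K

Areal heat capacity C = ρ c_p D = 998 × 4200 × 37.2 = 1.56×10^8 J m⁻² K⁻¹.
Angular frequency ω = 2π / T = 2π / 6.16×10^7 s = 1.02×10^-7 s⁻¹.
Cω = 1.56×10^8 × 1.02×10^-7 = 15.9 W/(m²·K).
Amplitude A = F₀ / (Cω) = 28.7 / 15.9 = 1.80 K.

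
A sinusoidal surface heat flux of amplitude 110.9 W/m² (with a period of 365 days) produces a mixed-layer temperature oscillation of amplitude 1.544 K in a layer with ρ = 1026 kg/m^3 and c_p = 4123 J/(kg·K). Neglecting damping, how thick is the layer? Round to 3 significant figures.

85.2 m

ω = 2π / 3.15×10^7 s = 1.99×10^-7 s⁻¹.
Required C = F₀ / (A ω) = 110.9 / (1.544 × 1.99×10^-7) = 3.61×10^8 J/(m²·K).
D = C / (ρ c_p) = 3.61×10^8 / (1026 × 4123) = 85.2 m.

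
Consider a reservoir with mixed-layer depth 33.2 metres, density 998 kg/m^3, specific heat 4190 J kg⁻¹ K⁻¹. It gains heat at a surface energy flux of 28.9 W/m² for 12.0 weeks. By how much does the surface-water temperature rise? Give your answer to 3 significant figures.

Areal heat capacity C = ρ c_p D = 998 × 4190 × 33.2 = 1.39×10^8 J/(m^2 K).
Net heat input Q = F Δt = 28.9 × (12.0 weeks × 6.048×10^5 s/week) = 2.10×10^8 J/m².
ΔT = Q / C = 2.10×10^8 / 1.39×10^8 = 1.51 K.

1.51 K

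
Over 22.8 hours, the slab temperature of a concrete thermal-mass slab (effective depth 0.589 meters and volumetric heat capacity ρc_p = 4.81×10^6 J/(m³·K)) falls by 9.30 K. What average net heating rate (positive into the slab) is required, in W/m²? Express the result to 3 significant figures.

-321

Areal heat capacity C = ρc_p × D = 4.81×10^6 × 0.589 = 2.83×10^6 J/(m^2 K).
Required heat per unit area: Q = C ΔT = 2.83×10^6 × -9.30 = -2.63×10^7 J/m².
Flux F = Q / Δt = -2.63×10^7 / 82100 s = -321 W/m².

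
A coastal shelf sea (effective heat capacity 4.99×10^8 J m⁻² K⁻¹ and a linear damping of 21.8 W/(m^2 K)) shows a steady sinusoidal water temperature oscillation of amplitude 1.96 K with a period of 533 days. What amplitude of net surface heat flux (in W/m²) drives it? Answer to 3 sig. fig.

Areal heat capacity C = 4.99×10^8 J m⁻² K⁻¹ (given).
ω = 2π / 4.61×10^7 s = 1.36×10^-7 s⁻¹.
√((Cω)² + λ²) = √((68.1)² + 21.8²) = 71.5 W/(m²·K).
F₀ = A × √((Cω)²+λ²) = 1.96 × 71.5 = 140 W/m².

140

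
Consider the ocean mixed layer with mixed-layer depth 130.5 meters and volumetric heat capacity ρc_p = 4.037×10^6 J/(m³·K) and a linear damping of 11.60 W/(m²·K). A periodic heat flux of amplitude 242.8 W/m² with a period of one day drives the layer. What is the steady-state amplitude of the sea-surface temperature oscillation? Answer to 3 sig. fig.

0.00634 K

Areal heat capacity C = ρc_p × D = 4.037×10^6 × 130.5 = 5.27×10^8 J/(m²·K).
Angular frequency ω = 2π / T = 2π / 86400 s = 7.27×10^-5 s⁻¹.
√((Cω)² + λ²) = √((38300)² + 11.60²) = 38300 W/(m²·K).
Amplitude A = F₀ / √((Cω)²+λ²) = 242.8 / 38300 = 0.00634 K.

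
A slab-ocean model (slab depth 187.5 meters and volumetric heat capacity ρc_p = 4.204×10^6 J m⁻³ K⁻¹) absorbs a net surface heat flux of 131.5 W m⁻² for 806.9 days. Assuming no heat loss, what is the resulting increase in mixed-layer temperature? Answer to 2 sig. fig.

12 K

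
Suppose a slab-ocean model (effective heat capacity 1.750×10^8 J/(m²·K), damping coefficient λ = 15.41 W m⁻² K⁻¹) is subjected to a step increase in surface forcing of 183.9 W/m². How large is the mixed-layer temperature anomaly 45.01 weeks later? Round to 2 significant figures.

11 K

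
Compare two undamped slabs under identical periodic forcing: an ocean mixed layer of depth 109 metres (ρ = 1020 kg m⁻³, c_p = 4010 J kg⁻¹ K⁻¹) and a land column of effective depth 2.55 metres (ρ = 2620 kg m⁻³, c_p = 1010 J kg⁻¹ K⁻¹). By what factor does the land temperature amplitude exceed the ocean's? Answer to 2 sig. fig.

66

C_ocean = 1020 × 4010 × 109 = 4.46×10^8 J/(m²·K).
C_land = 2620 × 1010 × 2.55 = 6.75×10^6 J/(m²·K).
Undamped amplitude ∝ 1/C, so A_land/A_ocean = C_ocean/C_land = 66.1.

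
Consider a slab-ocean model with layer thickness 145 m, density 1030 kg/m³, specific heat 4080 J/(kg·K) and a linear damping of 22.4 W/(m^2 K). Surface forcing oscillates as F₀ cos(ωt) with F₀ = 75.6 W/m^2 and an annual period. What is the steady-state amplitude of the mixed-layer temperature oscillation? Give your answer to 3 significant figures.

Areal heat capacity C = ρ c_p D = 1030 × 4080 × 145 = 6.09×10^8 J m⁻² K⁻¹.
Angular frequency ω = 2π / T = 2π / 3.15×10^7 s = 1.99×10^-7 s⁻¹.
√((Cω)² + λ²) = √((121)² + 22.4²) = 123 W/(m²·K).
Amplitude A = F₀ / √((Cω)²+λ²) = 75.6 / 123 = 0.612 K.

0.612 K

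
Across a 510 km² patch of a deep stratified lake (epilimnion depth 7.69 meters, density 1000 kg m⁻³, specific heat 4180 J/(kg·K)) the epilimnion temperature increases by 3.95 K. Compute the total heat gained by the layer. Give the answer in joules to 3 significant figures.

Areal heat capacity C = ρ c_p D = 1000 × 4180 × 7.69 = 3.21×10^7 J/(m^2 K).
Heat per unit area: q = C ΔT = 3.21×10^7 × 3.95 = 1.27×10^8 J/m².
Total heat: Q = q × A = 1.27×10^8 × (510 × 10⁶ m²) = 6.48×10^16 J.

6.48×10^16 J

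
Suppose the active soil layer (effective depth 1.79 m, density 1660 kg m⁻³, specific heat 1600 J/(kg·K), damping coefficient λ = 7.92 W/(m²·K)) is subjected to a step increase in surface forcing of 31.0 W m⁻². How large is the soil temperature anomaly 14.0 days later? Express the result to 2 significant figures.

Areal heat capacity C = ρ c_p D = 1660 × 1600 × 1.79 = 4.75×10^6 J m⁻² K⁻¹.
τ = C / λ = 4.75×10^6 / 7.92 = 6.00×10^5 s.
Equilibrium anomaly ΔT_eq = F / λ = 31.0 / 7.92 = 3.91 K.
t = 14.0 days = 1.21×10^6 s, so t/τ = 2.02.
ΔT(t) = ΔT_eq (1 − e^(−t/τ)) = 3.91 × (1 − e^−2.02) = 3.39 K.

3.4 K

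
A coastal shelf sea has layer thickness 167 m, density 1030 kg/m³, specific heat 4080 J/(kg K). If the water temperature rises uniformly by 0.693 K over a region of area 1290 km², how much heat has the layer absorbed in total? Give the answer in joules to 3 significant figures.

6.27×10^17 J

Areal heat capacity C = ρ c_p D = 1030 × 4080 × 167 = 7.02×10^8 J/(m²·K).
Heat per unit area: q = C ΔT = 7.02×10^8 × 0.693 = 4.86×10^8 J/m².
Total heat: Q = q × A = 4.86×10^8 × (1290 × 10⁶ m²) = 6.27×10^17 J.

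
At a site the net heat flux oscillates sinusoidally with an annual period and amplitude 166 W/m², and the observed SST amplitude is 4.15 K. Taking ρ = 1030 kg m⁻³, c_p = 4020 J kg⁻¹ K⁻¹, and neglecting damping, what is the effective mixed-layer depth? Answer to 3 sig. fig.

ω = 2π / 3.15×10^7 s = 1.99×10^-7 s⁻¹.
Required C = F₀ / (A ω) = 166 / (4.15 × 1.99×10^-7) = 2.01×10^8 J/(m²·K).
D = C / (ρ c_p) = 2.01×10^8 / (1030 × 4020) = 48.5 m.

48.5 m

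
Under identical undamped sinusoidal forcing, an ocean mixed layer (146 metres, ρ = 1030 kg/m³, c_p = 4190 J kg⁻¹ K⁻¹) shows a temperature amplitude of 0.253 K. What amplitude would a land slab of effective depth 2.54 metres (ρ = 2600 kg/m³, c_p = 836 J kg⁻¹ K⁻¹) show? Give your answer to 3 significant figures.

C_ocean = 6.30×10^8 J/(m²·K); C_land = 5.52×10^6 J/(m²·K).
A ∝ 1/C ⇒ A_land = A_ocean × C_ocean/C_land = 0.253 × 114 = 28.9 K.

28.9 K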